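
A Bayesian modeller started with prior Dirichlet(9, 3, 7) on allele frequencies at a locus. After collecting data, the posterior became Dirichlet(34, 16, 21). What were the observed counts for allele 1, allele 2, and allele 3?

counts (25, 13, 14)

For a Dirichlet(α) prior with multinomial counts c, the posterior is Dirichlet(α + c) componentwise.
Counts are posterior − prior componentwise: 34−9=25, 16−3=13, 21−7=14.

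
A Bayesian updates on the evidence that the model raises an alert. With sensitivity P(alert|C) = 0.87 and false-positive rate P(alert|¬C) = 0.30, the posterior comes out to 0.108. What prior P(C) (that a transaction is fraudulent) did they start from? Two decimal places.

In odds form, posterior odds = prior odds × likelihood ratio, so prior odds = posterior odds ÷ LR.
Posterior odds = 0.108/(1−0.108) = 0.1211. LR = 0.87/0.30 = 2.9000.
Prior odds = 0.1211/2.9000 = 0.0418, so P(C) = 0.0418/(1+0.0418) ≈ 0.04.

P(C) = 0.04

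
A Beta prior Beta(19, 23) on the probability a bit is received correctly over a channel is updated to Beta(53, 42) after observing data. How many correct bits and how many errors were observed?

A Beta(α, β) prior with s successes and f failures in binomial data gives a Beta(α+s, β+f) posterior.
So s = 53 − 19 = 34 and f = 42 − 23 = 19.

34 correct bits and 19 errors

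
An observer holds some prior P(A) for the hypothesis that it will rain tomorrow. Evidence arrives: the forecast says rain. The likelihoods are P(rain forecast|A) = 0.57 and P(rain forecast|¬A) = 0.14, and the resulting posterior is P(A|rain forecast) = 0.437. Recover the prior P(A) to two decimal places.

P(A) = 0.16

In odds form, posterior odds = prior odds × likelihood ratio, so prior odds = posterior odds ÷ LR.
Posterior odds = 0.437/(1−0.437) = 0.7762. LR = 0.57/0.14 = 4.0714.
Prior odds = 0.7762/4.0714 = 0.1906, so P(A) = 0.1906/(1+0.1906) ≈ 0.16.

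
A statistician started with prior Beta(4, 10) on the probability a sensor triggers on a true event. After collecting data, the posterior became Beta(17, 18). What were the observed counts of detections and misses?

13 detections and 8 misses

A Beta(α, β) prior with s successes and f failures in binomial data gives a Beta(α+s, β+f) posterior.
So s = 17 − 4 = 13 and f = 18 − 10 = 8.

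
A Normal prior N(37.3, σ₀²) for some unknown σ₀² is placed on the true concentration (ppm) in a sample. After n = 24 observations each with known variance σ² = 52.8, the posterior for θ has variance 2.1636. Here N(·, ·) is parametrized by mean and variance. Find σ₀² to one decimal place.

σ₀² = 130.8

Posterior precision equals prior precision plus data precision: 1/σ_n² = 1/σ₀² + n/σ².
So 1/σ₀² = 1/2.1636 − 24/52.8 = 0.462193 − 0.454545 = 0.007648.
Hence σ₀² = 1/0.007648 ≈ 130.8.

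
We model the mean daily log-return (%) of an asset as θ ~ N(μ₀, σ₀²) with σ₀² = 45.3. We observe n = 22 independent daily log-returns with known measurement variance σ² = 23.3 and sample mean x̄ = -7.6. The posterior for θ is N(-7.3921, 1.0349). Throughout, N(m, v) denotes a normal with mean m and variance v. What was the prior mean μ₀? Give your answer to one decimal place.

μ₀ = 1.5

With known observation variance, the Normal–Normal posterior has precision τ_n = τ₀ + n/σ² and mean μ_n = (τ₀μ₀ + (n/σ²)x̄)/τ_n.
Here τ₀ = 1/45.3 = 0.022075 and τ_data = 22/23.3 = 0.944206, so τ_n = 0.966281.
Rearranging for μ₀: μ₀ = (μ_n·τ_n − τ_data·x̄)/τ₀ = (-7.3921·0.966281 − 0.944206·-7.6) / 0.022075 = 0.033120/0.022075 ≈ 1.5.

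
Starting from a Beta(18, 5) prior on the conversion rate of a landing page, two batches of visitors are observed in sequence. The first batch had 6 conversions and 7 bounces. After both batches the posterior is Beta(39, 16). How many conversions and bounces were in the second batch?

Sequential conjugate updates are equivalent to a single update on the pooled data, so total successes = posterior α − prior α and total failures = posterior β − prior β.
Total across both batches: 39−18=21 conversions, 16−5=11 bounces.
Subtract the first batch: 21−6=15 conversions and 11−7=4 bounces.

15 conversions and 4 bounces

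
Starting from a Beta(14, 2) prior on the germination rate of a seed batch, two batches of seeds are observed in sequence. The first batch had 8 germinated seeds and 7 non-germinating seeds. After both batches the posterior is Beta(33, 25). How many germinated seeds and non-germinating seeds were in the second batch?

11 germinated seeds and 16 non-germinating seeds

Because Beta–binomial updating is additive in the counts, the combined data contributed (α_post−α_prior, β_post−β_prior) successes and failures.
Total across both batches: 33−14=19 germinated seeds, 25−2=23 non-germinating seeds.
Subtract the first batch: 19−8=11 germinated seeds and 23−7=16 non-germinating seeds.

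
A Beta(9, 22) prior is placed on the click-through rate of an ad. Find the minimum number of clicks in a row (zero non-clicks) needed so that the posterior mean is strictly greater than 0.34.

k = 3

After k clicks and 0 non-clicks the posterior is Beta(9+k, 22), with mean (9+k)/(9+22+k).
Set (9+k)/(31+k) > 0.34 and solve: k > (0.34·31 − 9)/(1 − 0.34) = 2.333.
The smallest integer exceeding 2.333 is 3.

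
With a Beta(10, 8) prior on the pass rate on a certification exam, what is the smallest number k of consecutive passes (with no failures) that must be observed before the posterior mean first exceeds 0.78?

After k passes and 0 failures the posterior is Beta(10+k, 8), with mean (10+k)/(10+8+k).
Set (10+k)/(18+k) > 0.78 and solve: k > (0.78·18 − 10)/(1 − 0.78) = 18.364.
The smallest integer exceeding 18.364 is 19.

k = 19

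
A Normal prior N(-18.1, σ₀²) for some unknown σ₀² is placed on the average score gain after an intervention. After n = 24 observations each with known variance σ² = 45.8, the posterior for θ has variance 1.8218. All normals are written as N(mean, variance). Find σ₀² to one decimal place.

σ₀² = 40.2

Posterior precision equals prior precision plus data precision: 1/σ_n² = 1/σ₀² + n/σ².
So 1/σ₀² = 1/1.8218 − 24/45.8 = 0.548908 − 0.524017 = 0.024891.
Hence σ₀² = 1/0.024891 ≈ 40.2.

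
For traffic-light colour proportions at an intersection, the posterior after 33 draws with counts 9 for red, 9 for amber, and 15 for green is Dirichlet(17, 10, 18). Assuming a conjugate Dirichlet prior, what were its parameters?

For a Dirichlet(α) prior with multinomial counts c, the posterior is Dirichlet(α + c) componentwise.
Subtract each count from the matching posterior parameter: 17−9=8, 10−9=1, 18−15=3.

Dirichlet(8, 1, 3)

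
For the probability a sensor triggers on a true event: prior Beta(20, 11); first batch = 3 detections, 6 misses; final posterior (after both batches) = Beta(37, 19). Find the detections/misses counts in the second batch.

Because Beta–binomial updating is additive in the counts, the combined data contributed (α_post−α_prior, β_post−β_prior) successes and failures.
Total across both batches: 37−20=17 detections, 19−11=8 misses.
Subtract the first batch: 17−3=14 detections and 8−6=2 misses.

14 detections and 2 misses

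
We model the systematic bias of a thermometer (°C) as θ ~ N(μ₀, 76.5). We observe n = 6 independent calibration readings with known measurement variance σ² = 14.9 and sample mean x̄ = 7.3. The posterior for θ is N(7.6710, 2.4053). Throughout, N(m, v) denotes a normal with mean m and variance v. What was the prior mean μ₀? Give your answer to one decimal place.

With known observation variance, the Normal–Normal posterior has precision τ_n = τ₀ + n/σ² and mean μ_n = (τ₀μ₀ + (n/σ²)x̄)/τ_n.
Here τ₀ = 1/76.5 = 0.013072 and τ_data = 6/14.9 = 0.402685, so τ_n = 0.415757.
Rearranging for μ₀: μ₀ = (μ_n·τ_n − τ_data·x̄)/τ₀ = (7.6710·0.415757 − 0.402685·7.3) / 0.013072 = 0.249671/0.013072 ≈ 19.1.

μ₀ = 19.1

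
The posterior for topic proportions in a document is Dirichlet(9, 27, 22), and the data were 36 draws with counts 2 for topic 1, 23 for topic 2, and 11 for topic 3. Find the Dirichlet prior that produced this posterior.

Dirichlet(7, 4, 11)

For a Dirichlet(α) prior with multinomial counts c, the posterior is Dirichlet(α + c) componentwise.
Subtract each count from the matching posterior parameter: 9−2=7, 27−23=4, 22−11=11.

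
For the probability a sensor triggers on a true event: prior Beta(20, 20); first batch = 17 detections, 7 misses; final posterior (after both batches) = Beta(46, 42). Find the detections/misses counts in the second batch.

9 detections and 15 misses

Sequential conjugate updates are equivalent to a single update on the pooled data, so total successes = posterior α − prior α and total failures = posterior β − prior β.
Total across both batches: 46−20=26 detections, 42−20=22 misses.
Subtract the first batch: 26−17=9 detections and 22−7=15 misses.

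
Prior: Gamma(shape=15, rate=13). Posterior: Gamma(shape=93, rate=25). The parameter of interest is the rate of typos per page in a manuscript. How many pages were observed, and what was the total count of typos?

A Gamma(α, β) prior (rate parametrization) on a Poisson rate with n observations summing to S gives posterior Gamma(α+S, β+n).
Matching: Σxᵢ = 93 − 15 = 78 and n = 25 − 13 = 12.

n = 12 pages with total 78 typos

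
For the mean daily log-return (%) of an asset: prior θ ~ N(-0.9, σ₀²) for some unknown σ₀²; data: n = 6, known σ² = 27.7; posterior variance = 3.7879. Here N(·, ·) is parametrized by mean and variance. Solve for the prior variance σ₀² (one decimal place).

σ₀² = 21.1

For the Normal–Normal model with known σ², precisions add: τ_n = τ₀ + n/σ².
So 1/σ₀² = 1/3.7879 − 6/27.7 = 0.263999 − 0.216606 = 0.047393.
Hence σ₀² = 1/0.047393 ≈ 21.1.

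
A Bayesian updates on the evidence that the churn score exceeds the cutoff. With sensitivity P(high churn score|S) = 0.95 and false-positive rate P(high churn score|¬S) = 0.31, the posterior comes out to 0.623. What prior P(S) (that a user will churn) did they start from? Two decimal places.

P(S) = 0.35

Bayes' rule in odds form gives O(S|E) = O(S)·[P(E|S)/P(E|¬S)], hence O(S) = O(S|E)/LR.
Posterior odds = 0.623/(1−0.623) = 1.6525. LR = 0.95/0.31 = 3.0645.
Prior odds = 1.6525/3.0645 = 0.5392, so P(S) = 0.5392/(1+0.5392) ≈ 0.35.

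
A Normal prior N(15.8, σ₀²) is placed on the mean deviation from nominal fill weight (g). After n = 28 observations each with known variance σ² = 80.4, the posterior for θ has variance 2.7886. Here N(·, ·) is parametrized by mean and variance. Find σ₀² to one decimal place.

For the Normal–Normal model with known σ², precisions add: τ_n = τ₀ + n/σ².
So 1/σ₀² = 1/2.7886 − 28/80.4 = 0.358603 − 0.348259 = 0.010344.
Hence σ₀² = 1/0.010344 ≈ 96.7.

σ₀² = 96.7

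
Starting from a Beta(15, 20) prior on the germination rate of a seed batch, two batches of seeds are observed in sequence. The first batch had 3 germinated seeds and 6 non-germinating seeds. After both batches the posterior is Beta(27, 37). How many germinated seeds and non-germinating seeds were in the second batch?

Because Beta–binomial updating is additive in the counts, the combined data contributed (α_post−α_prior, β_post−β_prior) successes and failures.
Total across both batches: 27−15=12 germinated seeds, 37−20=17 non-germinating seeds.
Subtract the first batch: 12−3=9 germinated seeds and 17−6=11 non-germinating seeds.

9 germinated seeds and 11 non-germinating seeds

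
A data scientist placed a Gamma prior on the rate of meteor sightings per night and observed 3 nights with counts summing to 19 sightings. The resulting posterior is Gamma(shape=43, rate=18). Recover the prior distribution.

Gamma(shape=24, rate=15)

Gamma–Poisson conjugacy: posterior shape = α + Σxᵢ, posterior rate = β + n.
So α = 43 − 19 = 24 and β = 18 − 3 = 15.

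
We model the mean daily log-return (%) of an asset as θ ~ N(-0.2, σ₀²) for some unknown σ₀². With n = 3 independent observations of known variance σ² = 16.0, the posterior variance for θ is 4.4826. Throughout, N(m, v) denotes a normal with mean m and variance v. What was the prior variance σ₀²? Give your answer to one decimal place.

σ₀² = 28.1

Posterior precision equals prior precision plus data precision: 1/σ_n² = 1/σ₀² + n/σ².
So 1/σ₀² = 1/4.4826 − 3/16.0 = 0.223085 − 0.187500 = 0.035585.
Hence σ₀² = 1/0.035585 ≈ 28.1.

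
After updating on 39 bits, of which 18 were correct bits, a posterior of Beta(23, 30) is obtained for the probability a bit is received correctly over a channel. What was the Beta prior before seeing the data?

A Beta(α, β) prior with s successes and f failures in binomial data gives a Beta(α+s, β+f) posterior.
So α = 23 − 18 = 5 and β = 30 − 21 = 9.

Beta(5, 9)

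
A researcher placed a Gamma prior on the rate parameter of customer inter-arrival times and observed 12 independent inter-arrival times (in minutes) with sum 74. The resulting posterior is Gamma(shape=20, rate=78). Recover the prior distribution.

For an exponential likelihood with a Gamma(α, β) prior on the rate, n observations with total T give posterior Gamma(α+n, β+T).
So α = 20 − 12 = 8 and β = 78 − 74 = 4.

Gamma(shape=8, rate=4)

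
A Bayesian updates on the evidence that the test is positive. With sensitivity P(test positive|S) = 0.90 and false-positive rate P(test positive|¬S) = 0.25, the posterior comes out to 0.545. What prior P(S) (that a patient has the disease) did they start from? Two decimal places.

Bayes' rule in odds form gives O(S|E) = O(S)·[P(E|S)/P(E|¬S)], hence O(S) = O(S|E)/LR.
Posterior odds = 0.545/(1−0.545) = 1.1978. LR = 0.90/0.25 = 3.6000.
Prior odds = 1.1978/3.6000 = 0.3327, so P(S) = 0.3327/(1+0.3327) ≈ 0.25.

P(S) = 0.25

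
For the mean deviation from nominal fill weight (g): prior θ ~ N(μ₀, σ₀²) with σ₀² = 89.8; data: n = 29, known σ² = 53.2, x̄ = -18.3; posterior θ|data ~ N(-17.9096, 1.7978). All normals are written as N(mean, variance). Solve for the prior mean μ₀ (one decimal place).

μ₀ = 1.2

With known observation variance, the Normal–Normal posterior has precision τ_n = τ₀ + n/σ² and mean μ_n = (τ₀μ₀ + (n/σ²)x̄)/τ_n.
Here τ₀ = 1/89.8 = 0.011136 and τ_data = 29/53.2 = 0.545113, so τ_n = 0.556249.
Rearranging for μ₀: μ₀ = (μ_n·τ_n − τ_data·x̄)/τ₀ = (-17.9096·0.556249 − 0.545113·-18.3) / 0.011136 = 0.013371/0.011136 ≈ 1.2.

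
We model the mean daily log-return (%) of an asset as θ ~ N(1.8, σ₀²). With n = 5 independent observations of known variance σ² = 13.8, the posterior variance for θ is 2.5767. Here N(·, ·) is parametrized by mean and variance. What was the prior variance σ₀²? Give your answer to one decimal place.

σ₀² = 38.8

For the Normal–Normal model with known σ², precisions add: τ_n = τ₀ + n/σ².
So 1/σ₀² = 1/2.5767 − 5/13.8 = 0.388093 − 0.362319 = 0.025774.
Hence σ₀² = 1/0.025774 ≈ 38.8.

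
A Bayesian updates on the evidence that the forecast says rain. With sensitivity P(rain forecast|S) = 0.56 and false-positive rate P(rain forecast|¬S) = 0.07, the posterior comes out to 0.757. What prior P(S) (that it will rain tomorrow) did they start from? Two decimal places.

In odds form, posterior odds = prior odds × likelihood ratio, so prior odds = posterior odds ÷ LR.
Posterior odds = 0.757/(1−0.757) = 3.1152. LR = 0.56/0.07 = 8.0000.
Prior odds = 3.1152/8.0000 = 0.3894, so P(S) = 0.3894/(1+0.3894) ≈ 0.28.

P(S) = 0.28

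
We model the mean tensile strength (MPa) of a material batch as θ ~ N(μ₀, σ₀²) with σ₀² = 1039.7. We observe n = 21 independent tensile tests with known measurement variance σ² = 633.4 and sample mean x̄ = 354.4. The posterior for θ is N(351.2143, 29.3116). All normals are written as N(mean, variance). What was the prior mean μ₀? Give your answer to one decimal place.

With known observation variance, the Normal–Normal posterior has precision τ_n = τ₀ + n/σ² and mean μ_n = (τ₀μ₀ + (n/σ²)x̄)/τ_n.
Here τ₀ = 1/1039.7 = 0.000962 and τ_data = 21/633.4 = 0.033154, so τ_n = 0.034116.
Rearranging for μ₀: μ₀ = (μ_n·τ_n − τ_data·x̄)/τ₀ = (351.2143·0.034116 − 0.033154·354.4) / 0.000962 = 0.232249/0.000962 ≈ 241.4.

μ₀ = 241.4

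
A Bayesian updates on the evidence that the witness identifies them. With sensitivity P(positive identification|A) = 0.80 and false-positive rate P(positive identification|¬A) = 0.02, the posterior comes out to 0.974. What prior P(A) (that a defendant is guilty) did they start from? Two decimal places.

P(A) = 0.48

Bayes' rule in odds form gives O(A|E) = O(A)·[P(E|A)/P(E|¬A)], hence O(A) = O(A|E)/LR.
Posterior odds = 0.974/(1−0.974) = 37.4615. LR = 0.80/0.02 = 40.0000.
Prior odds = 37.4615/40.0000 = 0.9365, so P(A) = 0.9365/(1+0.9365) ≈ 0.48.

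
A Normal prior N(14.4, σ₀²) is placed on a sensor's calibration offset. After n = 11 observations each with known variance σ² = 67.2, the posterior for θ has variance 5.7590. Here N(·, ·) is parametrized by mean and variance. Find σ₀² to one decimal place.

For the Normal–Normal model with known σ², precisions add: τ_n = τ₀ + n/σ².
So 1/σ₀² = 1/5.7590 − 11/67.2 = 0.173641 − 0.163690 = 0.009951.
Hence σ₀² = 1/0.009951 ≈ 100.5.

σ₀² = 100.5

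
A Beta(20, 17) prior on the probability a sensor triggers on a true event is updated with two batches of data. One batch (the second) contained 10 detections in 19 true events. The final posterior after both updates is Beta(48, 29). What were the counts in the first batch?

18 detections and 3 misses

Because Beta–binomial updating is additive in the counts, the combined data contributed (α_post−α_prior, β_post−β_prior) successes and failures.
Total across both batches: 48−20=28 detections, 29−17=12 misses.
Subtract the second batch: 28−10=18 detections and 12−9=3 misses.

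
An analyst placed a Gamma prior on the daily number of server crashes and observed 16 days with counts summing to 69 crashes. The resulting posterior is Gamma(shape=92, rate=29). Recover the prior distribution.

Gamma(shape=23, rate=13)

A Gamma(α, β) prior (rate parametrization) on a Poisson rate with n observations summing to S gives posterior Gamma(α+S, β+n).
So α = 92 − 69 = 23 and β = 29 − 16 = 13.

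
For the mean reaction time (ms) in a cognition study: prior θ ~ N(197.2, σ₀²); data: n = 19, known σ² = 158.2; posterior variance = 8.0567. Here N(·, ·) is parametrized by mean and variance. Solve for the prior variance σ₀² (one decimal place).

σ₀² = 248.8

For the Normal–Normal model with known σ², precisions add: τ_n = τ₀ + n/σ².
So 1/σ₀² = 1/8.0567 − 19/158.2 = 0.124120 − 0.120101 = 0.004019.
Hence σ₀² = 1/0.004019 ≈ 248.8.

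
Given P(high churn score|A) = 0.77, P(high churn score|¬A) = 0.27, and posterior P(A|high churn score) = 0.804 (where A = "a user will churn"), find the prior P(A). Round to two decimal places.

Bayes' rule in odds form gives O(A|E) = O(A)·[P(E|A)/P(E|¬A)], hence O(A) = O(A|E)/LR.
Posterior odds = 0.804/(1−0.804) = 4.1020. LR = 0.77/0.27 = 2.8519.
Prior odds = 4.1020/2.8519 = 1.4383, so P(A) = 1.4383/(1+1.4383) ≈ 0.59.

P(A) = 0.59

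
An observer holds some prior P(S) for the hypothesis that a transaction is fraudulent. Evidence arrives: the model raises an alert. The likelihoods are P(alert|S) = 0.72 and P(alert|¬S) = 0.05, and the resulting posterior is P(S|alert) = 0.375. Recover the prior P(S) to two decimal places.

In odds form, posterior odds = prior odds × likelihood ratio, so prior odds = posterior odds ÷ LR.
Posterior odds = 0.375/(1−0.375) = 0.6000. LR = 0.72/0.05 = 14.4000.
Prior odds = 0.6000/14.4000 = 0.0417, so P(S) = 0.0417/(1+0.0417) ≈ 0.04.

P(S) = 0.04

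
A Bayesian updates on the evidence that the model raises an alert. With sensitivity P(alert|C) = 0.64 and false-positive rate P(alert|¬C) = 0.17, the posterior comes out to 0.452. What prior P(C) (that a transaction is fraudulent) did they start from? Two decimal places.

P(C) = 0.18

Bayes' rule in odds form gives O(C|E) = O(C)·[P(E|C)/P(E|¬C)], hence O(C) = O(C|E)/LR.
Posterior odds = 0.452/(1−0.452) = 0.8248. LR = 0.64/0.17 = 3.7647.
Prior odds = 0.8248/3.7647 = 0.2191, so P(C) = 0.2191/(1+0.2191) ≈ 0.18.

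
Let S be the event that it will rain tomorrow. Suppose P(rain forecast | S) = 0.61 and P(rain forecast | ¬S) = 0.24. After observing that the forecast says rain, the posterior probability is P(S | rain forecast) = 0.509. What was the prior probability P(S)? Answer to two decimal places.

P(S) = 0.29

In odds form, posterior odds = prior odds × likelihood ratio, so prior odds = posterior odds ÷ LR.
Posterior odds = 0.509/(1−0.509) = 1.0367. LR = 0.61/0.24 = 2.5417.
Prior odds = 1.0367/2.5417 = 0.4079, so P(S) = 0.4079/(1+0.4079) ≈ 0.29.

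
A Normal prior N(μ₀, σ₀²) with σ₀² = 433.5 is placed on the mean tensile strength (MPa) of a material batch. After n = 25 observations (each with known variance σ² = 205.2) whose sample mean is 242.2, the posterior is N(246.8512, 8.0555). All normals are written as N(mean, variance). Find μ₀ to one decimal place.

The posterior mean is a precision-weighted average: μ_n = (τ₀μ₀ + τ_data·x̄)/(τ₀+τ_data), with τ₀=1/σ₀² and τ_data=n/σ².
Here τ₀ = 1/433.5 = 0.002307 and τ_data = 25/205.2 = 0.121832, so τ_n = 0.124139.
Rearranging for μ₀: μ₀ = (μ_n·τ_n − τ_data·x̄)/τ₀ = (246.8512·0.124139 − 0.121832·242.2) / 0.002307 = 1.136151/0.002307 ≈ 492.5.

μ₀ = 492.5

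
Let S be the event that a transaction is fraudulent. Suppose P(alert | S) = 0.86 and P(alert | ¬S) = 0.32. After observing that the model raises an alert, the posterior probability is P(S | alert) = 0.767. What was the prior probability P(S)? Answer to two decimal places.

Bayes' rule in odds form gives O(S|E) = O(S)·[P(E|S)/P(E|¬S)], hence O(S) = O(S|E)/LR.
Posterior odds = 0.767/(1−0.767) = 3.2918. LR = 0.86/0.32 = 2.6875.
Prior odds = 3.2918/2.6875 = 1.2249, so P(S) = 1.2249/(1+1.2249) ≈ 0.55.

P(S) = 0.55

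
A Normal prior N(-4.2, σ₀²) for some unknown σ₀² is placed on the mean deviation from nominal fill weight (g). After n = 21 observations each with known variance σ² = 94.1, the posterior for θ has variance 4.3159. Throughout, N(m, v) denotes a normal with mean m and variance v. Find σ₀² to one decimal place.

Posterior precision equals prior precision plus data precision: 1/σ_n² = 1/σ₀² + n/σ².
So 1/σ₀² = 1/4.3159 − 21/94.1 = 0.231701 − 0.223167 = 0.008534.
Hence σ₀² = 1/0.008534 ≈ 117.2.

σ₀² = 117.2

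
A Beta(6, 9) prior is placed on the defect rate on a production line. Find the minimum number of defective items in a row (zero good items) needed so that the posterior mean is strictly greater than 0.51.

After k defective items and 0 good items the posterior is Beta(6+k, 9), with mean (6+k)/(6+9+k).
Set (6+k)/(15+k) > 0.51 and solve: k > (0.51·15 − 6)/(1 − 0.51) = 3.367.
The smallest integer exceeding 3.367 is 4.

k = 4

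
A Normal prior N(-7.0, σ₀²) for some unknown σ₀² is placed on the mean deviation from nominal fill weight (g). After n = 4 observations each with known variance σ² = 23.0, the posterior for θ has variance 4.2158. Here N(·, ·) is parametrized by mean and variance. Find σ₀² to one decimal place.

σ₀² = 15.8

Posterior precision equals prior precision plus data precision: 1/σ_n² = 1/σ₀² + n/σ².
So 1/σ₀² = 1/4.2158 − 4/23.0 = 0.237203 − 0.173913 = 0.063290.
Hence σ₀² = 1/0.063290 ≈ 15.8.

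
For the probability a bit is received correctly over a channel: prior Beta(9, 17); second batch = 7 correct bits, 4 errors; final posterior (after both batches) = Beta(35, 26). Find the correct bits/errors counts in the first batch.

Because Beta–binomial updating is additive in the counts, the combined data contributed (α_post−α_prior, β_post−β_prior) successes and failures.
Total across both batches: 35−9=26 correct bits, 26−17=9 errors.
Subtract the second batch: 26−7=19 correct bits and 9−4=5 errors.

19 correct bits and 5 errors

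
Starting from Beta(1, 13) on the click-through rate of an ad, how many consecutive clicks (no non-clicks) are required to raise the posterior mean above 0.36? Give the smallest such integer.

k = 7

After k clicks and 0 non-clicks the posterior is Beta(1+k, 13), with mean (1+k)/(1+13+k).
Set (1+k)/(14+k) > 0.36 and solve: k > (0.36·14 − 1)/(1 − 0.36) = 6.312.
The smallest integer exceeding 6.312 is 7.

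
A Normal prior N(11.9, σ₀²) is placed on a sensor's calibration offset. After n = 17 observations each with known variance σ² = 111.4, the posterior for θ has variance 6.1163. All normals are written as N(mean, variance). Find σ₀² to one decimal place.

σ₀² = 91.8

Posterior precision equals prior precision plus data precision: 1/σ_n² = 1/σ₀² + n/σ².
So 1/σ₀² = 1/6.1163 − 17/111.4 = 0.163498 − 0.152603 = 0.010895.
Hence σ₀² = 1/0.010895 ≈ 91.8.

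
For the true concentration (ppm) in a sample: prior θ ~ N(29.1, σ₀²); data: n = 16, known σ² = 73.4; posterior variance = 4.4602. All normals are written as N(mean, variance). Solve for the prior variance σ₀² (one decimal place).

For the Normal–Normal model with known σ², precisions add: τ_n = τ₀ + n/σ².
So 1/σ₀² = 1/4.4602 − 16/73.4 = 0.224205 − 0.217984 = 0.006221.
Hence σ₀² = 1/0.006221 ≈ 160.7.

σ₀² = 160.7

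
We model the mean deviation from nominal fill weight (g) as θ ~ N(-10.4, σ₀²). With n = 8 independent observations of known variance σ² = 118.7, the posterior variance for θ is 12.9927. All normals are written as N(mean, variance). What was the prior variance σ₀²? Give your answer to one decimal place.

For the Normal–Normal model with known σ², precisions add: τ_n = τ₀ + n/σ².
So 1/σ₀² = 1/12.9927 − 8/118.7 = 0.076966 − 0.067397 = 0.009569.
Hence σ₀² = 1/0.009569 ≈ 104.5.

σ₀² = 104.5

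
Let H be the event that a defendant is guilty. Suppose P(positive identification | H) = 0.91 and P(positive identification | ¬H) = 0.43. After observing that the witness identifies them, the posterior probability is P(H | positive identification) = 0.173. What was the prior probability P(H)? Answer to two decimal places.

Bayes' rule in odds form gives O(H|E) = O(H)·[P(E|H)/P(E|¬H)], hence O(H) = O(H|E)/LR.
Posterior odds = 0.173/(1−0.173) = 0.2092. LR = 0.91/0.43 = 2.1163.
Prior odds = 0.2092/2.1163 = 0.0989, so P(H) = 0.0989/(1+0.0989) ≈ 0.09.

P(H) = 0.09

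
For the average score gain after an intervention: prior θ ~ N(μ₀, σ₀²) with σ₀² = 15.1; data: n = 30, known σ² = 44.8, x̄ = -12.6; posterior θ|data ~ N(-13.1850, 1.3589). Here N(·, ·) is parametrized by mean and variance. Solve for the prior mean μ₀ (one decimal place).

μ₀ = -19.1

The posterior mean is a precision-weighted average: μ_n = (τ₀μ₀ + τ_data·x̄)/(τ₀+τ_data), with τ₀=1/σ₀² and τ_data=n/σ².
Here τ₀ = 1/15.1 = 0.066225 and τ_data = 30/44.8 = 0.669643, so τ_n = 0.735868.
Rearranging for μ₀: μ₀ = (μ_n·τ_n − τ_data·x̄)/τ₀ = (-13.1850·0.735868 − 0.669643·-12.6) / 0.066225 = -1.264918/0.066225 ≈ -19.1.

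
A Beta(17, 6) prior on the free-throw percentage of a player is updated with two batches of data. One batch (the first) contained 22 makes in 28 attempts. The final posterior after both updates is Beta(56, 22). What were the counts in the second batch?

Sequential conjugate updates are equivalent to a single update on the pooled data, so total successes = posterior α − prior α and total failures = posterior β − prior β.
Total across both batches: 56−17=39 makes, 22−6=16 misses.
Subtract the first batch: 39−22=17 makes and 16−6=10 misses.

17 makes and 10 misses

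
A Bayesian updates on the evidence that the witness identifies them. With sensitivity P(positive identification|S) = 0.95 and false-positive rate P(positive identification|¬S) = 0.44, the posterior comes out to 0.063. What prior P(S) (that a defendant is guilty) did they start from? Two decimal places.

Bayes' rule in odds form gives O(S|E) = O(S)·[P(E|S)/P(E|¬S)], hence O(S) = O(S|E)/LR.
Posterior odds = 0.063/(1−0.063) = 0.0672. LR = 0.95/0.44 = 2.1591.
Prior odds = 0.0672/2.1591 = 0.0311, so P(S) = 0.0311/(1+0.0311) ≈ 0.03.

P(S) = 0.03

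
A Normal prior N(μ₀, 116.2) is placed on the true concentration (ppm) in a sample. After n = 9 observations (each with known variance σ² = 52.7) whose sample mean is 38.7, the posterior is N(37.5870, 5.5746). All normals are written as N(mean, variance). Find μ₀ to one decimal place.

The posterior mean is a precision-weighted average: μ_n = (τ₀μ₀ + τ_data·x̄)/(τ₀+τ_data), with τ₀=1/σ₀² and τ_data=n/σ².
Here τ₀ = 1/116.2 = 0.008606 and τ_data = 9/52.7 = 0.170778, so τ_n = 0.179384.
Rearranging for μ₀: μ₀ = (μ_n·τ_n − τ_data·x̄)/τ₀ = (37.5870·0.179384 − 0.170778·38.7) / 0.008606 = 0.133398/0.008606 ≈ 15.5.

μ₀ = 15.5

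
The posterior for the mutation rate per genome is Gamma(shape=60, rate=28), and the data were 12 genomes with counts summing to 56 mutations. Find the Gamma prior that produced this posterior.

Gamma(shape=4, rate=16)

Gamma–Poisson conjugacy: posterior shape = α + Σxᵢ, posterior rate = β + n.
So α = 60 − 56 = 4 and β = 28 − 12 = 16.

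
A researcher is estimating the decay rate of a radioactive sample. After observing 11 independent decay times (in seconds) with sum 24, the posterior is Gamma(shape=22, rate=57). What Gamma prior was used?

Gamma(shape=11, rate=33)

For an exponential likelihood with a Gamma(α, β) prior on the rate, n observations with total T give posterior Gamma(α+n, β+T).
So α = 22 − 11 = 11 and β = 57 − 24 = 33.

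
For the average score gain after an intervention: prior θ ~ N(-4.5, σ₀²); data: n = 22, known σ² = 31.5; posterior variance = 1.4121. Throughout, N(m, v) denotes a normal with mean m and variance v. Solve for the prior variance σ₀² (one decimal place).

σ₀² = 102.5

Posterior precision equals prior precision plus data precision: 1/σ_n² = 1/σ₀² + n/σ².
So 1/σ₀² = 1/1.4121 − 22/31.5 = 0.708165 − 0.698413 = 0.009752.
Hence σ₀² = 1/0.009752 ≈ 102.5.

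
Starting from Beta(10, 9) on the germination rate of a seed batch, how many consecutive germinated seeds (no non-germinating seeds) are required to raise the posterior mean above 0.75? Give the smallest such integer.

k = 18

After k germinated seeds and 0 non-germinating seeds the posterior is Beta(10+k, 9), with mean (10+k)/(10+9+k).
Set (10+k)/(19+k) > 0.75 and solve: k > (0.75·19 − 10)/(1 − 0.75) = 17.000.
The smallest integer exceeding 17.000 is 18, and checking k=18: (28)/(37) = 0.7568 > 0.75.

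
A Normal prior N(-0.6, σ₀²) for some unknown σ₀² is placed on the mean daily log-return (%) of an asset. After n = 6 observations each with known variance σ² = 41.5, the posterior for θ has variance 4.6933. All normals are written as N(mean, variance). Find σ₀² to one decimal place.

σ₀² = 14.6

Posterior precision equals prior precision plus data precision: 1/σ_n² = 1/σ₀² + n/σ².
So 1/σ₀² = 1/4.6933 − 6/41.5 = 0.213070 − 0.144578 = 0.068492.
Hence σ₀² = 1/0.068492 ≈ 14.6.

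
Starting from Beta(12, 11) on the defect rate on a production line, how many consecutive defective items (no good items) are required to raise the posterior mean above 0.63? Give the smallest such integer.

k = 7

After k defective items and 0 good items the posterior is Beta(12+k, 11), with mean (12+k)/(12+11+k).
Set (12+k)/(23+k) > 0.63 and solve: k > (0.63·23 − 12)/(1 − 0.63) = 6.730.
The smallest integer exceeding 6.730 is 7, and checking k=7: (19)/(30) = 0.6333 > 0.63.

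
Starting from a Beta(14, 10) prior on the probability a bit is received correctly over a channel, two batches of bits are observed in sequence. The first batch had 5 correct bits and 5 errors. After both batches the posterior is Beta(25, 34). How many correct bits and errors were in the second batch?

Sequential conjugate updates are equivalent to a single update on the pooled data, so total successes = posterior α − prior α and total failures = posterior β − prior β.
Total across both batches: 25−14=11 correct bits, 34−10=24 errors.
Subtract the first batch: 11−5=6 correct bits and 24−5=19 errors.

6 correct bits and 19 errors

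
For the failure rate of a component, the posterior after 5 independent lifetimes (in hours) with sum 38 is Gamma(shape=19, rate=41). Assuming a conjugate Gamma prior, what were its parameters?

Gamma(shape=14, rate=3)

For an exponential likelihood with a Gamma(α, β) prior on the rate, n observations with total T give posterior Gamma(α+n, β+T).
So α = 19 − 5 = 14 and β = 41 − 38 = 3.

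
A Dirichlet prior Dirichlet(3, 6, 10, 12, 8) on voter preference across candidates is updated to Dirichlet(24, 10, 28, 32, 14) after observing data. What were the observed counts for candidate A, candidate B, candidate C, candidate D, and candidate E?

For a Dirichlet(α) prior with multinomial counts c, the posterior is Dirichlet(α + c) componentwise.
Counts are posterior − prior componentwise: 24−3=21, 10−6=4, 28−10=18, 32−12=20, 14−8=6.

counts (21, 4, 18, 20, 6)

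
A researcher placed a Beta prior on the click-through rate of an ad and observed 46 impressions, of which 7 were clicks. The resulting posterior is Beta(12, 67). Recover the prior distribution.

Under Beta–binomial conjugacy the posterior parameters are (a+s, b+f).
Subtract the data counts: 12−7=5, 67−39=28.

Beta(5, 28)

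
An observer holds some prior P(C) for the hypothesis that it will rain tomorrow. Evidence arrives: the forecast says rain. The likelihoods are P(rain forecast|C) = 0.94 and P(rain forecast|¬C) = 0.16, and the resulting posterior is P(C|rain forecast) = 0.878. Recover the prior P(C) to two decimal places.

P(C) = 0.55

Bayes' rule in odds form gives O(C|E) = O(C)·[P(E|C)/P(E|¬C)], hence O(C) = O(C|E)/LR.
Posterior odds = 0.878/(1−0.878) = 7.1967. LR = 0.94/0.16 = 5.8750.
Prior odds = 7.1967/5.8750 = 1.2250, so P(C) = 1.2250/(1+1.2250) ≈ 0.55.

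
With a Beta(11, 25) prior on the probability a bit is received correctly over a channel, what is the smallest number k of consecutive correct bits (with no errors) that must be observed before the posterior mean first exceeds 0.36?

k = 4

After k correct bits and 0 errors the posterior is Beta(11+k, 25), with mean (11+k)/(11+25+k).
Set (11+k)/(36+k) > 0.36 and solve: k > (0.36·36 − 11)/(1 − 0.36) = 3.062.
The smallest integer exceeding 3.062 is 4.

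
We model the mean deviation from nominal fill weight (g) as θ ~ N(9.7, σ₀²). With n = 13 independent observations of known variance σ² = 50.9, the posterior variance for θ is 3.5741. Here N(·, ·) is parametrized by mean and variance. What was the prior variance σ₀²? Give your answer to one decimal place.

σ₀² = 41.0

For the Normal–Normal model with known σ², precisions add: τ_n = τ₀ + n/σ².
So 1/σ₀² = 1/3.5741 − 13/50.9 = 0.279791 − 0.255403 = 0.024388.
Hence σ₀² = 1/0.024388 ≈ 41.0.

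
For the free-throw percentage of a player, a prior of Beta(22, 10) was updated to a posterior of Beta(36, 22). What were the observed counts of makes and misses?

A Beta(α, β) prior with s successes and f failures in binomial data gives a Beta(α+s, β+f) posterior.
So s = 36 − 22 = 14 and f = 22 − 10 = 12.

14 makes and 12 misses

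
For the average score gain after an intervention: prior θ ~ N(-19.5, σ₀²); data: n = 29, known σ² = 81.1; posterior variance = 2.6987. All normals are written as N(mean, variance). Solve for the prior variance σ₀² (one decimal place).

For the Normal–Normal model with known σ², precisions add: τ_n = τ₀ + n/σ².
So 1/σ₀² = 1/2.6987 − 29/81.1 = 0.370549 − 0.357583 = 0.012966.
Hence σ₀² = 1/0.012966 ≈ 77.1.

σ₀² = 77.1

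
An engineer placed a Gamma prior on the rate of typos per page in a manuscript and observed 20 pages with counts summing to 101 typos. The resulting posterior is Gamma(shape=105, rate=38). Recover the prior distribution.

Gamma(shape=4, rate=18)

A Gamma(α, β) prior (rate parametrization) on a Poisson rate with n observations summing to S gives posterior Gamma(α+S, β+n).
So α = 105 − 101 = 4 and β = 38 − 20 = 18.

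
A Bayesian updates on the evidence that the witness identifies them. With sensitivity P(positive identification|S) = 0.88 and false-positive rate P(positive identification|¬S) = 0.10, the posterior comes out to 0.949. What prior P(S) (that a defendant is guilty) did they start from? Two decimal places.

In odds form, posterior odds = prior odds × likelihood ratio, so prior odds = posterior odds ÷ LR.
Posterior odds = 0.949/(1−0.949) = 18.6078. LR = 0.88/0.10 = 8.8000.
Prior odds = 18.6078/8.8000 = 2.1145, so P(S) = 2.1145/(1+2.1145) ≈ 0.68.

P(S) = 0.68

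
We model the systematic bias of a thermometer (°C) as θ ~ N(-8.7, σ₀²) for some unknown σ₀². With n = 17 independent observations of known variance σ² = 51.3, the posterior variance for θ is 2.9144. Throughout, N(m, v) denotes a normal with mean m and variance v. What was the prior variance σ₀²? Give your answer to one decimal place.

σ₀² = 85.2

For the Normal–Normal model with known σ², precisions add: τ_n = τ₀ + n/σ².
So 1/σ₀² = 1/2.9144 − 17/51.3 = 0.343124 − 0.331384 = 0.011740.
Hence σ₀² = 1/0.011740 ≈ 85.2.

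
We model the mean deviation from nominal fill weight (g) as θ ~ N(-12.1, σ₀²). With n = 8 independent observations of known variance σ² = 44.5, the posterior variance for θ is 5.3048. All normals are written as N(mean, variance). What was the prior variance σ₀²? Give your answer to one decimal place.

σ₀² = 114.5

Posterior precision equals prior precision plus data precision: 1/σ_n² = 1/σ₀² + n/σ².
So 1/σ₀² = 1/5.3048 − 8/44.5 = 0.188509 − 0.179775 = 0.008734.
Hence σ₀² = 1/0.008734 ≈ 114.5.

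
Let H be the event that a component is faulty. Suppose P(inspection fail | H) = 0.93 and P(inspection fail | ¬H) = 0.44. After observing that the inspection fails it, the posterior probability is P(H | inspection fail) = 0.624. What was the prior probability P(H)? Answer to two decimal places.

Bayes' rule in odds form gives O(H|E) = O(H)·[P(E|H)/P(E|¬H)], hence O(H) = O(H|E)/LR.
Posterior odds = 0.624/(1−0.624) = 1.6596. LR = 0.93/0.44 = 2.1136.
Prior odds = 1.6596/2.1136 = 0.7852, so P(H) = 0.7852/(1+0.7852) ≈ 0.44.

P(H) = 0.44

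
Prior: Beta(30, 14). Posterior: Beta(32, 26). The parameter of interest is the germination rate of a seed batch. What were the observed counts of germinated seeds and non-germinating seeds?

Beta is conjugate to the binomial likelihood: posterior = Beta(a+s, b+f).
Match parameters: s=32−30=2, f=26−14=12.

2 germinated seeds and 12 non-germinating seeds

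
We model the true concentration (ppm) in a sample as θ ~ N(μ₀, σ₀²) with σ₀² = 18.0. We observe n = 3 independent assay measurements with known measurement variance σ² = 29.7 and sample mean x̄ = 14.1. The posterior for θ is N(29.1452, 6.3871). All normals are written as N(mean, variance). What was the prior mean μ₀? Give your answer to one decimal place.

The posterior mean is a precision-weighted average: μ_n = (τ₀μ₀ + τ_data·x̄)/(τ₀+τ_data), with τ₀=1/σ₀² and τ_data=n/σ².
Here τ₀ = 1/18.0 = 0.055556 and τ_data = 3/29.7 = 0.101010, so τ_n = 0.156566.
Rearranging for μ₀: μ₀ = (μ_n·τ_n − τ_data·x̄)/τ₀ = (29.1452·0.156566 − 0.101010·14.1) / 0.055556 = 3.138906/0.055556 ≈ 56.5.

μ₀ = 56.5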